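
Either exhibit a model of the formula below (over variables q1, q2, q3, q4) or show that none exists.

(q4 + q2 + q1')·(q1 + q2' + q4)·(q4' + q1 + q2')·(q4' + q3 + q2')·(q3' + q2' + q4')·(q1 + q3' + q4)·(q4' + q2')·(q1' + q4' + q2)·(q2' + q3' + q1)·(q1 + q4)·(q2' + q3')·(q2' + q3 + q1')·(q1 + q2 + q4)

Suppose q4 = 1.
From the singleton clause (q2'), q2 = 0.
From the singleton clause (q1'), q1 = 0.
Every clause is now satisfied; q3 is unconstrained.

q1: 0,  q2: 0,  q3: 0,  q4: 1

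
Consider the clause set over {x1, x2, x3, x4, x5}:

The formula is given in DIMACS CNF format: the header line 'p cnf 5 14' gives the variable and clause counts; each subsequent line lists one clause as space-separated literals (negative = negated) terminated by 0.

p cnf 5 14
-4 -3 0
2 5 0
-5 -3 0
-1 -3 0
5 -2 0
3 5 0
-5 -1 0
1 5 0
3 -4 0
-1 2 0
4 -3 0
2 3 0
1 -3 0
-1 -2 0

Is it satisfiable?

Satisfiable

Case x4 = False:
Unit clause (¬x3) forces x3 = False.
Unit clause (x5) forces x5 = True.
Unit clause (¬x1) forces x1 = False.
Unit clause (x2) forces x2 = True.
Every clause now holds.
A satisfying assignment: x1 ↦ False, x2 ↦ True, x3 ↦ False, x4 ↦ False, x5 ↦ True.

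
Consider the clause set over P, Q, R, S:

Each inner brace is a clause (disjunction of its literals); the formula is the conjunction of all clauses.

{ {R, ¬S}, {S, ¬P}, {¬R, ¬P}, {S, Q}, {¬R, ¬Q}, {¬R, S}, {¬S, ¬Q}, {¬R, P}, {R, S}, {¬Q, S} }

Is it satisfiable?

Case R = True:
The clause (¬P) is unit, so P = False.
But (P) is also a unit clause — contradiction.
Backtrack on R: now try R = False.
The clause (¬S) is unit, so S = False.
But (S) is also a unit clause — contradiction.
Neither R = True nor R = False works.
No assignment satisfies every clause.

No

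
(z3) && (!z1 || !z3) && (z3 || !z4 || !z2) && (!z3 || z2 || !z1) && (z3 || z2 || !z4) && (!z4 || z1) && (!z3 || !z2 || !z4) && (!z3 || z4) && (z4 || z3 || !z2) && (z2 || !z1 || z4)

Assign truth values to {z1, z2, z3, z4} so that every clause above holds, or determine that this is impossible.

From the singleton clause (z3), z3 = true.
From the singleton clause (!z1), z1 = false.
From the singleton clause (!z4), z4 = false.
That conflicts with the unit clause (z4).

UNSATISFIABLE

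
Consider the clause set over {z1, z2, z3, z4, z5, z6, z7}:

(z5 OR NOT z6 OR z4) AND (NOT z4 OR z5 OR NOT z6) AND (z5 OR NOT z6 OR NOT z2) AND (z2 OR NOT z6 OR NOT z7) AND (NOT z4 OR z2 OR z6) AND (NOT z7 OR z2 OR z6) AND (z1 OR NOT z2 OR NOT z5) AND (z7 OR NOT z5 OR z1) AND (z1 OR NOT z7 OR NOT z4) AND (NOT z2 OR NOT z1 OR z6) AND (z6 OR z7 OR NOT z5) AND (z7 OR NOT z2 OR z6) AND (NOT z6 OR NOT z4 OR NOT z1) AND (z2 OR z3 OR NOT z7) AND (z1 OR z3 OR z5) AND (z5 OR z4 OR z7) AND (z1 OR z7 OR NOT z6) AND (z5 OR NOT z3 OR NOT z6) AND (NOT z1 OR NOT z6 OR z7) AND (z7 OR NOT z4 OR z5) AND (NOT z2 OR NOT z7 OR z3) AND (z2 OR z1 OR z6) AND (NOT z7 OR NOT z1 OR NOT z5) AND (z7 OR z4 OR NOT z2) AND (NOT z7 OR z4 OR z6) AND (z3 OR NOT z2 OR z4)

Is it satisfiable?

Unsatisfiable

Branch on z5: set z5 = true.
Branch on z1: set z1 = true.
Unit clause (NOT z7) forces z7 = false.
Unit clause (z6) forces z6 = true.
Now (NOT z6) is unsatisfied and unit — conflict.
So z1 must be the other value — set z1 = false.
Unit clause (NOT z2) forces z2 = false.
Unit clause (z7) forces z7 = true.
Unit clause (NOT z6) forces z6 = false.
Now (z6) is unsatisfied and unit — conflict.
Either choice for z1 ends in contradiction.
So z5 must be the other value — set z5 = false.
Branch on z6: set z6 = false.
Branch on z4: set z4 = false.
Unit clause (z7) forces z7 = true.
Now (NOT z7) is unsatisfied and unit — conflict.
So z4 must be the other value — set z4 = true.
Unit clause (z2) forces z2 = true.
Unit clause (NOT z1) forces z1 = false.
Unit clause (NOT z7) forces z7 = false.
Now (z7) is unsatisfied and unit — conflict.
Either choice for z4 ends in contradiction.
So z6 must be the other value — set z6 = true.
Unit clause (z4) forces z4 = true.
Now (NOT z4) is unsatisfied and unit — conflict.
Either choice for z6 ends in contradiction.
Either choice for z5 ends in contradiction.
No assignment satisfies every clause.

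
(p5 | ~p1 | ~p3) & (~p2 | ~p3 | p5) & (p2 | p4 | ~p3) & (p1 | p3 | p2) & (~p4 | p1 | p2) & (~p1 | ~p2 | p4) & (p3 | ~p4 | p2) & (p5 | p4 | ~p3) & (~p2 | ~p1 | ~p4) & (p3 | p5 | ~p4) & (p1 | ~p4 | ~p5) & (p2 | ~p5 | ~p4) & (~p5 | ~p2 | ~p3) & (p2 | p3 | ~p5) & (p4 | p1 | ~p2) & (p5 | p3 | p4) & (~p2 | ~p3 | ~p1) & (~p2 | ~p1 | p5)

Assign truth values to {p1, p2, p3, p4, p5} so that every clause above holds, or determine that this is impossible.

Suppose p5 = 1.
Suppose p1 = 1.
Suppose p2 = 0.
From the singleton clause (~p4), p4 = 0.
From the singleton clause (~p3), p3 = 0.
That conflicts with the unit clause (p3).
So p2 must be the other value — set p2 = 1.
From the singleton clause (p4), p4 = 1.
That conflicts with the unit clause (~p4).
Neither p2 = 1 nor p2 = 0 works.
So p1 must be the other value — set p1 = 0.
From the singleton clause (~p4), p4 = 0.
From the singleton clause (~p2), p2 = 0.
From the singleton clause (~p3), p3 = 0.
That conflicts with the unit clause (p3).
Neither p1 = 1 nor p1 = 0 works.
So p5 must be the other value — set p5 = 0.
Suppose p1 = 0.
Suppose p2 = 0.
From the singleton clause (p3), p3 = 1.
From the singleton clause (p4), p4 = 1.
That conflicts with the unit clause (~p4).
So p2 must be the other value — set p2 = 1.
From the singleton clause (~p3), p3 = 0.
From the singleton clause (~p4), p4 = 0.
That conflicts with the unit clause (p4).
Neither p2 = 1 nor p2 = 0 works.
So p1 must be the other value — set p1 = 1.
From the singleton clause (~p3), p3 = 0.
From the singleton clause (~p4), p4 = 0.
That conflicts with the unit clause (p4).
Neither p1 = 1 nor p1 = 0 works.
Neither p5 = 1 nor p5 = 0 works.

UNSATISFIABLE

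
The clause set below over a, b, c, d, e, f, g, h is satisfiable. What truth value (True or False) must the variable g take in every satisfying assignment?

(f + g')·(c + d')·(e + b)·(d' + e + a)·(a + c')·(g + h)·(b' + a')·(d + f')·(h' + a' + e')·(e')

Suppose g = 1.
The clause (f) is unit, so f = 1.
The clause (d) is unit, so d = 1.
The clause (c) is unit, so c = 1.
The clause (a) is unit, so a = 1.
The clause (b') is unit, so b = 0.
The clause (e) is unit, so e = 1.
Now (e') is unsatisfied and unit — conflict.
So every satisfying assignment has g = False.

False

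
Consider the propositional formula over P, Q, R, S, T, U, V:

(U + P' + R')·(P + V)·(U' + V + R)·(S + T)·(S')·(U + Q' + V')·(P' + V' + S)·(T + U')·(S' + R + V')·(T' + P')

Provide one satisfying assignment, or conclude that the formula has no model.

P=0,  Q=1,  R=0,  S=0,  T=1,  U=1,  V=1

Unit clause (S') forces S = 0.
Unit clause (T) forces T = 1.
Unit clause (P') forces P = 0.
Unit clause (V) forces V = 1.
Case U = 1:
Every clause is now satisfied; Q, R are unconstrained.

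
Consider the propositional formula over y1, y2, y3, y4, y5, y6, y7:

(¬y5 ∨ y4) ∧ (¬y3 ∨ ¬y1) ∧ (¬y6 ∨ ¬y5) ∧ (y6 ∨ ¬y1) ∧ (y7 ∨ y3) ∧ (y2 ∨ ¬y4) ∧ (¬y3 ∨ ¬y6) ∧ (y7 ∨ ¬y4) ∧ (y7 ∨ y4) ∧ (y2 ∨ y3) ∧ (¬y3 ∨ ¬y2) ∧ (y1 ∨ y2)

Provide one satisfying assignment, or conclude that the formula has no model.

Branch on y5: set y5 = False.
Branch on y3: set y3 = False.
From the singleton clause (y7), y7 = True.
From the singleton clause (y2), y2 = True.
Branch on y6: set y6 = False.
From the singleton clause (¬y1), y1 = False.
No clause remains; y4 is free.

y1=False,  y2=True,  y3=False,  y4=True,  y5=False,  y6=False,  y7=True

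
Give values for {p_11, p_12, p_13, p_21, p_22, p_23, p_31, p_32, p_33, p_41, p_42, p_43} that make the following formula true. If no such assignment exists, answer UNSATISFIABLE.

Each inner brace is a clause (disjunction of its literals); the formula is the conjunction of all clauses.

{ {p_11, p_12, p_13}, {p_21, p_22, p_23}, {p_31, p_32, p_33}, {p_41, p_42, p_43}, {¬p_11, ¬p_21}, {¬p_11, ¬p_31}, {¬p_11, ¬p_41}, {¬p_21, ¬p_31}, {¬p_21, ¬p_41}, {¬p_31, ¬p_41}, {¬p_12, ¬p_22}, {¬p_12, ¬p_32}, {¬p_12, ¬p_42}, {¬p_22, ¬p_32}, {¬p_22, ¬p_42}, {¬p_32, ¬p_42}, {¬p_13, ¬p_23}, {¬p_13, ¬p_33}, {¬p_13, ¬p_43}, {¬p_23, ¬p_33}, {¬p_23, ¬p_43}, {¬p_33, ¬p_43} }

UNSATISFIABLE

Try p_11 = False.
Try p_12 = True.
Unit clause (¬p_22) forces p_22 = False.
Unit clause (¬p_32) forces p_32 = False.
Unit clause (¬p_42) forces p_42 = False.
Try p_21 = True.
Unit clause (¬p_31) forces p_31 = False.
Unit clause (p_33) forces p_33 = True.
Unit clause (¬p_41) forces p_41 = False.
Unit clause (p_43) forces p_43 = True.
But (¬p_43) is also a unit clause — contradiction.
So p_21 must be the other value — set p_21 = False.
Unit clause (p_23) forces p_23 = True.
Unit clause (¬p_13) forces p_13 = False.
Unit clause (¬p_33) forces p_33 = False.
Unit clause (p_31) forces p_31 = True.
Unit clause (¬p_41) forces p_41 = False.
Unit clause (p_43) forces p_43 = True.
But (¬p_43) is also a unit clause — contradiction.
Both values of p_21 lead to a conflict.
So p_12 must be the other value — set p_12 = False.
Unit clause (p_13) forces p_13 = True.
Unit clause (¬p_23) forces p_23 = False.
Unit clause (¬p_33) forces p_33 = False.
Unit clause (¬p_43) forces p_43 = False.
Try p_21 = True.
Unit clause (¬p_31) forces p_31 = False.
Unit clause (p_32) forces p_32 = True.
Unit clause (¬p_41) forces p_41 = False.
Unit clause (p_42) forces p_42 = True.
But (¬p_42) is also a unit clause — contradiction.
So p_21 must be the other value — set p_21 = False.
Unit clause (p_22) forces p_22 = True.
Unit clause (¬p_32) forces p_32 = False.
Unit clause (p_31) forces p_31 = True.
Unit clause (¬p_41) forces p_41 = False.
Unit clause (p_42) forces p_42 = True.
But (¬p_42) is also a unit clause — contradiction.
Both values of p_21 lead to a conflict.
Both values of p_12 lead to a conflict.
So p_11 must be the other value — set p_11 = True.
Unit clause (¬p_21) forces p_21 = False.
Unit clause (¬p_31) forces p_31 = False.
Unit clause (¬p_41) forces p_41 = False.
Try p_22 = True.
Unit clause (¬p_12) forces p_12 = False.
Unit clause (¬p_32) forces p_32 = False.
Unit clause (p_33) forces p_33 = True.
Unit clause (¬p_42) forces p_42 = False.
Unit clause (p_43) forces p_43 = True.
But (¬p_43) is also a unit clause — contradiction.
So p_22 must be the other value — set p_22 = False.
Unit clause (p_23) forces p_23 = True.
Unit clause (¬p_13) forces p_13 = False.
Unit clause (¬p_33) forces p_33 = False.
Unit clause (p_32) forces p_32 = True.
Unit clause (¬p_12) forces p_12 = False.
Unit clause (¬p_42) forces p_42 = False.
Unit clause (p_43) forces p_43 = True.
But (¬p_43) is also a unit clause — contradiction.
Both values of p_22 lead to a conflict.
Both values of p_11 lead to a conflict.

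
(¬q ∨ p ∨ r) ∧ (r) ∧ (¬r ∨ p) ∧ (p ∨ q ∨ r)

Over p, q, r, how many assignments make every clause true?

There are 2^3 = 8 truth assignments over (p, q, r).
Check each against the 4 clauses (columns in the order p, q, r):
  F F F  ✗ fails (r)
  F F T  ✗ fails (¬r ∨ p)
  F T F  ✗ fails (¬q ∨ p ∨ r)
  F T T  ✗ fails (¬r ∨ p)
  T F F  ✗ fails (r)
  T F T  ✓ satisfies all
  T T F  ✗ fails (r)
  T T T  ✓ satisfies all
2 of the 8 rows are models.

2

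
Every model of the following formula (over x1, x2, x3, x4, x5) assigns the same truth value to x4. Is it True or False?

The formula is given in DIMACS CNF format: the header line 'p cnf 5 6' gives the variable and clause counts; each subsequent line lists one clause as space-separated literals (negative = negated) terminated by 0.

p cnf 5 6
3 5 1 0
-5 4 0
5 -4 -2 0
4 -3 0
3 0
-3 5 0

Suppose x4 = False.
The clause (¬x5) is unit, so x5 = False.
The clause (¬x3) is unit, so x3 = False.
But (x3) is also a unit clause — contradiction.
So every satisfying assignment has x4 = True.

True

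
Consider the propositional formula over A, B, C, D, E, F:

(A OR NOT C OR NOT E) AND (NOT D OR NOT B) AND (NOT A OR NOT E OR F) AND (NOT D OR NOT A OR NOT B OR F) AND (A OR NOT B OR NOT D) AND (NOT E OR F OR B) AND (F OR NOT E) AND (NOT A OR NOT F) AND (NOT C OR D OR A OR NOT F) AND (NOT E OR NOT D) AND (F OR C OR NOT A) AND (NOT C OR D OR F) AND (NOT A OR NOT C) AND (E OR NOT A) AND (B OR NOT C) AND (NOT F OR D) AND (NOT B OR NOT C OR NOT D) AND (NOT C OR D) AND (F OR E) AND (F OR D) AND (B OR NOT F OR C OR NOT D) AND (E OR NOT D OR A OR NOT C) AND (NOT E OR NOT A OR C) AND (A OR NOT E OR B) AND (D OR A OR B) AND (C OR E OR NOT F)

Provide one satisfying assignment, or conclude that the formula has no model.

UNSATISFIABLE

Case D = false:
From the singleton clause (NOT F), F = false.
Now (F) is unsatisfied and unit — conflict.
Undo D and try D = true.
From the singleton clause (NOT B), B = false.
From the singleton clause (NOT E), E = false.
From the singleton clause (NOT A), A = false.
From the singleton clause (NOT C), C = false.
From the singleton clause (F), F = true.
Now (NOT F) is unsatisfied and unit — conflict.
Both values of D lead to a conflict.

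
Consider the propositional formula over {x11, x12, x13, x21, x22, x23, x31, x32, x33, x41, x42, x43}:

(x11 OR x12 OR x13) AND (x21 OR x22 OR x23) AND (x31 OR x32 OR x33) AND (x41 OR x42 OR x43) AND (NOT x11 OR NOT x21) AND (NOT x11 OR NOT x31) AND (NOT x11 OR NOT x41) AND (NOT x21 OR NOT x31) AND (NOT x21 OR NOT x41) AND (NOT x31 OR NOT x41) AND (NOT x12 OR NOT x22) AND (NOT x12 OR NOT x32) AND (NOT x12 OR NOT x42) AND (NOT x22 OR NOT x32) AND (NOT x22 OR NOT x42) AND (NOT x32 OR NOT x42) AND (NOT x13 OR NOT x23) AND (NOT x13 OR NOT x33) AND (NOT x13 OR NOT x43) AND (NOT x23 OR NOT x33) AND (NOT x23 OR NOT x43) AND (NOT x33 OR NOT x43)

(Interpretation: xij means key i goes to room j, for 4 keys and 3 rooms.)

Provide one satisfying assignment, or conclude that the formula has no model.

UNSATISFIABLE

Suppose x11 = false.
Suppose x12 = true.
The clause (NOT x22) is unit, so x22 = false.
The clause (NOT x32) is unit, so x32 = false.
The clause (NOT x42) is unit, so x42 = false.
Suppose x21 = true.
The clause (NOT x31) is unit, so x31 = false.
The clause (x33) is unit, so x33 = true.
The clause (NOT x41) is unit, so x41 = false.
The clause (x43) is unit, so x43 = true.
Now (NOT x43) is unsatisfied and unit — conflict.
Undo x21 and try x21 = false.
The clause (x23) is unit, so x23 = true.
The clause (NOT x13) is unit, so x13 = false.
The clause (NOT x33) is unit, so x33 = false.
The clause (x31) is unit, so x31 = true.
The clause (NOT x41) is unit, so x41 = false.
The clause (x43) is unit, so x43 = true.
Now (NOT x43) is unsatisfied and unit — conflict.
Both values of x21 lead to a conflict.
Undo x12 and try x12 = false.
The clause (x13) is unit, so x13 = true.
The clause (NOT x23) is unit, so x23 = false.
The clause (NOT x33) is unit, so x33 = false.
The clause (NOT x43) is unit, so x43 = false.
Suppose x21 = true.
The clause (NOT x31) is unit, so x31 = false.
The clause (x32) is unit, so x32 = true.
The clause (NOT x41) is unit, so x41 = false.
The clause (x42) is unit, so x42 = true.
Now (NOT x42) is unsatisfied and unit — conflict.
Undo x21 and try x21 = false.
The clause (x22) is unit, so x22 = true.
The clause (NOT x32) is unit, so x32 = false.
The clause (x31) is unit, so x31 = true.
The clause (NOT x41) is unit, so x41 = false.
The clause (x42) is unit, so x42 = true.
Now (NOT x42) is unsatisfied and unit — conflict.
Both values of x21 lead to a conflict.
Both values of x12 lead to a conflict.
Undo x11 and try x11 = true.
The clause (NOT x21) is unit, so x21 = false.
The clause (NOT x31) is unit, so x31 = false.
The clause (NOT x41) is unit, so x41 = false.
Suppose x22 = true.
The clause (NOT x12) is unit, so x12 = false.
The clause (NOT x32) is unit, so x32 = false.
The clause (x33) is unit, so x33 = true.
The clause (NOT x42) is unit, so x42 = false.
The clause (x43) is unit, so x43 = true.
Now (NOT x43) is unsatisfied and unit — conflict.
Undo x22 and try x22 = false.
The clause (x23) is unit, so x23 = true.
The clause (NOT x13) is unit, so x13 = false.
The clause (NOT x33) is unit, so x33 = false.
The clause (x32) is unit, so x32 = true.
The clause (NOT x12) is unit, so x12 = false.
The clause (NOT x42) is unit, so x42 = false.
The clause (x43) is unit, so x43 = true.
Now (NOT x43) is unsatisfied and unit — conflict.
Both values of x22 lead to a conflict.
Both values of x11 lead to a conflict.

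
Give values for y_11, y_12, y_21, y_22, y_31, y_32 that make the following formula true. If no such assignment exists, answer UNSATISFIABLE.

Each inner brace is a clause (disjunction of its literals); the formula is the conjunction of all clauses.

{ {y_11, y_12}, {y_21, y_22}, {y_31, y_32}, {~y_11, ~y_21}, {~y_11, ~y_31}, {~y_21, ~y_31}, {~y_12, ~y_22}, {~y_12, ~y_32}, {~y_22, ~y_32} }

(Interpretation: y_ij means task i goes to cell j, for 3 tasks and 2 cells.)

UNSATISFIABLE

Case y_11 = 1:
(~y_21) alone gives y_21 = 0.
(y_22) alone gives y_22 = 1.
(~y_31) alone gives y_31 = 0.
(y_32) alone gives y_32 = 1.
But (~y_32) is also a unit clause — contradiction.
Undo y_11 and try y_11 = 0.
(y_12) alone gives y_12 = 1.
(~y_22) alone gives y_22 = 0.
(y_21) alone gives y_21 = 1.
(~y_31) alone gives y_31 = 0.
(y_32) alone gives y_32 = 1.
But (~y_32) is also a unit clause — contradiction.
Both values of y_11 lead to a conflict.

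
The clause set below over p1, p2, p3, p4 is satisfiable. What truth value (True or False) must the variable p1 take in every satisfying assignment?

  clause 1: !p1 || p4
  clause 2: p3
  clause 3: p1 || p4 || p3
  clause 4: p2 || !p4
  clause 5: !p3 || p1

True

Suppose p1 = false.
Unit clause (p3) forces p3 = true.
That conflicts with the unit clause (!p3).
So every satisfying assignment has p1 = True.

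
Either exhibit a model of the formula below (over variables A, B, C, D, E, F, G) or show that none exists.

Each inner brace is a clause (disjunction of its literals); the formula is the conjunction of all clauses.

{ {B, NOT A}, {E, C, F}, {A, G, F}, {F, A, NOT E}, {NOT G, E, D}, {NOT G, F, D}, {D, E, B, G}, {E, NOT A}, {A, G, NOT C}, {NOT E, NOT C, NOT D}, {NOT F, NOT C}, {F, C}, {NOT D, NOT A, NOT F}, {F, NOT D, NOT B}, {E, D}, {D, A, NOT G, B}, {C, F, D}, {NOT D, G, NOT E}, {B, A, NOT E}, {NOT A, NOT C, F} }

A=false; B=true; C=false; D=false; E=true; F=true; G=false

Suppose B = true.
Suppose E = true.
Suppose F = true.
Unit clause (NOT C) forces C = false.
Suppose D = false.
All clauses hold; A, G can take either value.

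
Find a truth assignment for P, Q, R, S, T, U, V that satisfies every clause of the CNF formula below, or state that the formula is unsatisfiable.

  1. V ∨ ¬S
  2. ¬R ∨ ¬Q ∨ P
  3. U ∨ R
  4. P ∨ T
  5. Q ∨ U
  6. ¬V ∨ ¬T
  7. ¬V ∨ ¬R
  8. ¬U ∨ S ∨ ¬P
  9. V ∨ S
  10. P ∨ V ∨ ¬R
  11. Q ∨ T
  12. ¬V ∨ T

Case V = True:
(¬T) alone gives T = False.
Now (T) is unsatisfied and unit — conflict.
That branch fails; take V = False instead.
(¬S) alone gives S = False.
Now (S) is unsatisfied and unit — conflict.
Both values of V lead to a conflict.

UNSATISFIABLE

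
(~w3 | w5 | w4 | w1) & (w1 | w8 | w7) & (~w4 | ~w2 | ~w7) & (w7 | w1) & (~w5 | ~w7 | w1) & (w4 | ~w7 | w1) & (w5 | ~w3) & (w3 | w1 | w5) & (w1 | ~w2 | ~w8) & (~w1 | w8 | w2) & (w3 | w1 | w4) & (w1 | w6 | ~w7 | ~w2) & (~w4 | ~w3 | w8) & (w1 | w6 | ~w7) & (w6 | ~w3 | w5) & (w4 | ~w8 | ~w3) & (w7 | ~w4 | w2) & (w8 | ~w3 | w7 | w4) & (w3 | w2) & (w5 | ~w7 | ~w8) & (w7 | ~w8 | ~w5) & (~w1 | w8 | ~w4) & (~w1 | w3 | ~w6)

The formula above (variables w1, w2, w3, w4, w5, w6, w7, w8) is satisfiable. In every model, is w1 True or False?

True

Suppose w1 = 0.
(w7) alone gives w7 = 1.
(~w5) alone gives w5 = 0.
(w4) alone gives w4 = 1.
(~w2) alone gives w2 = 0.
(~w3) alone gives w3 = 0.
But (w3) is also a unit clause — contradiction.
So every satisfying assignment has w1 = True.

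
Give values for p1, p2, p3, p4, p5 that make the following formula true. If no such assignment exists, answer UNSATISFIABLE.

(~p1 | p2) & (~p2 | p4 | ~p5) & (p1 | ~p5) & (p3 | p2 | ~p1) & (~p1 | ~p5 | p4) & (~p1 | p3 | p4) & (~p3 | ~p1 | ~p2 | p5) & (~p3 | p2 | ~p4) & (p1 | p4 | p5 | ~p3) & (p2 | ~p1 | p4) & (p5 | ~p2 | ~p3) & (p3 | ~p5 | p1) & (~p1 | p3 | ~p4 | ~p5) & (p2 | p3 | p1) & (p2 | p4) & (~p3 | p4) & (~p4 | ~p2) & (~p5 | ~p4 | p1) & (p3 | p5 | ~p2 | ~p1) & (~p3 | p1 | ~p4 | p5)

p1 ↦ 0, p2 ↦ 1, p3 ↦ 0, p4 ↦ 0, p5 ↦ 0

Case p1 = 0:
From the singleton clause (~p5), p5 = 0.
Case p4 = 0:
From the singleton clause (~p3), p3 = 0.
From the singleton clause (p2), p2 = 1.
All clauses are satisfied.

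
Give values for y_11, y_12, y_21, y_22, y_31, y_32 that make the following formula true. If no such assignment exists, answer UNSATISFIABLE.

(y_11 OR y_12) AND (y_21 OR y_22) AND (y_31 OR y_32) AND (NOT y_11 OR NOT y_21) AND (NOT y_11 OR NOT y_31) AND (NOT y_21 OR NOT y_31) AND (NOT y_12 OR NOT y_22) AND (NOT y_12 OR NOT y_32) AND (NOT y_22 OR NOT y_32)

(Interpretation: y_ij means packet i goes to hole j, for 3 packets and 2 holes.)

UNSATISFIABLE

Try y_11 = true.
From the singleton clause (NOT y_21), y_21 = false.
From the singleton clause (y_22), y_22 = true.
From the singleton clause (NOT y_31), y_31 = false.
From the singleton clause (y_32), y_32 = true.
But (NOT y_32) is also a unit clause — contradiction.
Backtrack on y_11: now try y_11 = false.
From the singleton clause (y_12), y_12 = true.
From the singleton clause (NOT y_22), y_22 = false.
From the singleton clause (y_21), y_21 = true.
From the singleton clause (NOT y_31), y_31 = false.
From the singleton clause (y_32), y_32 = true.
But (NOT y_32) is also a unit clause — contradiction.
Both values of y_11 lead to a conflict.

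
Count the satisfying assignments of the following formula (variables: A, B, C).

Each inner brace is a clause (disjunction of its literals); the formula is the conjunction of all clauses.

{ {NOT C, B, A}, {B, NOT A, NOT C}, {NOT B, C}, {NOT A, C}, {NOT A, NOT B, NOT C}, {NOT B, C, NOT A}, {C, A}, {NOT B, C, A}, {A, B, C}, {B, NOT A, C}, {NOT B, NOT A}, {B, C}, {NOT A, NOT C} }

There are 2^3 = 8 truth assignments over (A, B, C).
Split on B. With B = true, the clauses containing B are satisfied and NOT B drops from the rest; 1 of the 2^2 = 4 assignments to the other variables satisfy what remains.
With B = false, by the same count on the reduced clause set, 0 assignments work.
Total: 1 + 0 = 1.

1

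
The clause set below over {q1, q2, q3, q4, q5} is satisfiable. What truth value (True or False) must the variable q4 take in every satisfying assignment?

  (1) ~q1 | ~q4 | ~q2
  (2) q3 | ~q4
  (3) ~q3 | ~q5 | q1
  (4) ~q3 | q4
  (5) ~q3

False

Suppose q4 = 1.
(q3) alone gives q3 = 1.
That conflicts with the unit clause (~q3).
So every satisfying assignment has q4 = False.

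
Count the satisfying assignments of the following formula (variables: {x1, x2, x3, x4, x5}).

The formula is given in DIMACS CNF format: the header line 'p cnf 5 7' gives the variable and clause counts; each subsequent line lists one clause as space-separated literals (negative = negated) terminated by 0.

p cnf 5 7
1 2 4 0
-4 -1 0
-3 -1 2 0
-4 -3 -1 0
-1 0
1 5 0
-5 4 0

4

There are 2^5 = 32 truth assignments over (x1, x2, x3, x4, x5).
Split on x5. With x5 = True, the clauses containing x5 are satisfied and ¬x5 drops from the rest; 4 of the 2^4 = 16 assignments to the other variables satisfy what remains.
With x5 = False, by the same count on the reduced clause set, 0 assignments work.
Total: 4 + 0 = 4.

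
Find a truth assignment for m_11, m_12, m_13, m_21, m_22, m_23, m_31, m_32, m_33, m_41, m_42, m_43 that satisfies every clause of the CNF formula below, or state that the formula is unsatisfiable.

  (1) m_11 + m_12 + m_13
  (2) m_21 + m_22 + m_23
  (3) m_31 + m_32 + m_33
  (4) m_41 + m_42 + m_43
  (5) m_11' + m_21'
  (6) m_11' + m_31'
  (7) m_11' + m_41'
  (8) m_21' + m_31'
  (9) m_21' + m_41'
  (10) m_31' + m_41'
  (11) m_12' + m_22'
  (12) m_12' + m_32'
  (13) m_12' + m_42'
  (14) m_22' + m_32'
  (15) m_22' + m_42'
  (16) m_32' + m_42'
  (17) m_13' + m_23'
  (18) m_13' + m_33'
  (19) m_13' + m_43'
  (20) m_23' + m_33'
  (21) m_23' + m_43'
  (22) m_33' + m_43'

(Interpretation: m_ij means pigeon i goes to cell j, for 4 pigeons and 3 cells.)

Branch on m_11: set m_11 = 0.
Branch on m_12: set m_12 = 1.
The clause (m_22') is unit, so m_22 = 0.
The clause (m_32') is unit, so m_32 = 0.
The clause (m_42') is unit, so m_42 = 0.
Branch on m_21: set m_21 = 1.
The clause (m_31') is unit, so m_31 = 0.
The clause (m_33) is unit, so m_33 = 1.
The clause (m_41') is unit, so m_41 = 0.
The clause (m_43) is unit, so m_43 = 1.
Now (m_43') is unsatisfied and unit — conflict.
Backtrack on m_21: now try m_21 = 0.
The clause (m_23) is unit, so m_23 = 1.
The clause (m_13') is unit, so m_13 = 0.
The clause (m_33') is unit, so m_33 = 0.
The clause (m_31) is unit, so m_31 = 1.
The clause (m_41') is unit, so m_41 = 0.
The clause (m_43) is unit, so m_43 = 1.
Now (m_43') is unsatisfied and unit — conflict.
Either choice for m_21 ends in contradiction.
Backtrack on m_12: now try m_12 = 0.
The clause (m_13) is unit, so m_13 = 1.
The clause (m_23') is unit, so m_23 = 0.
The clause (m_33') is unit, so m_33 = 0.
The clause (m_43') is unit, so m_43 = 0.
Branch on m_21: set m_21 = 1.
The clause (m_31') is unit, so m_31 = 0.
The clause (m_32) is unit, so m_32 = 1.
The clause (m_41') is unit, so m_41 = 0.
The clause (m_42) is unit, so m_42 = 1.
Now (m_42') is unsatisfied and unit — conflict.
Backtrack on m_21: now try m_21 = 0.
The clause (m_22) is unit, so m_22 = 1.
The clause (m_32') is unit, so m_32 = 0.
The clause (m_31) is unit, so m_31 = 1.
The clause (m_41') is unit, so m_41 = 0.
The clause (m_42) is unit, so m_42 = 1.
Now (m_42') is unsatisfied and unit — conflict.
Either choice for m_21 ends in contradiction.
Either choice for m_12 ends in contradiction.
Backtrack on m_11: now try m_11 = 1.
The clause (m_21') is unit, so m_21 = 0.
The clause (m_31') is unit, so m_31 = 0.
The clause (m_41') is unit, so m_41 = 0.
Branch on m_22: set m_22 = 1.
The clause (m_12') is unit, so m_12 = 0.
The clause (m_32') is unit, so m_32 = 0.
The clause (m_33) is unit, so m_33 = 1.
The clause (m_42') is unit, so m_42 = 0.
The clause (m_43) is unit, so m_43 = 1.
Now (m_43') is unsatisfied and unit — conflict.
Backtrack on m_22: now try m_22 = 0.
The clause (m_23) is unit, so m_23 = 1.
The clause (m_13') is unit, so m_13 = 0.
The clause (m_33') is unit, so m_33 = 0.
The clause (m_32) is unit, so m_32 = 1.
The clause (m_12') is unit, so m_12 = 0.
The clause (m_42') is unit, so m_42 = 0.
The clause (m_43) is unit, so m_43 = 1.
Now (m_43') is unsatisfied and unit — conflict.
Either choice for m_22 ends in contradiction.
Either choice for m_11 ends in contradiction.

UNSATISFIABLE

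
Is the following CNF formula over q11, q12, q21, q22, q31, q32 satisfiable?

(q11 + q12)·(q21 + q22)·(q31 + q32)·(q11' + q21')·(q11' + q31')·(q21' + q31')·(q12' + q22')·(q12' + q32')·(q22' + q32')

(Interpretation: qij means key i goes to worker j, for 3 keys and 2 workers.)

Case q11 = 1:
The clause (q21') is unit, so q21 = 0.
The clause (q22) is unit, so q22 = 1.
The clause (q31') is unit, so q31 = 0.
The clause (q32) is unit, so q32 = 1.
Now (q32') is unsatisfied and unit — conflict.
That branch fails; take q11 = 0 instead.
The clause (q12) is unit, so q12 = 1.
The clause (q22') is unit, so q22 = 0.
The clause (q21) is unit, so q21 = 1.
The clause (q31') is unit, so q31 = 0.
The clause (q32) is unit, so q32 = 1.
Now (q32') is unsatisfied and unit — conflict.
Neither q11 = 1 nor q11 = 0 works.
No assignment satisfies every clause.

Unsatisfiable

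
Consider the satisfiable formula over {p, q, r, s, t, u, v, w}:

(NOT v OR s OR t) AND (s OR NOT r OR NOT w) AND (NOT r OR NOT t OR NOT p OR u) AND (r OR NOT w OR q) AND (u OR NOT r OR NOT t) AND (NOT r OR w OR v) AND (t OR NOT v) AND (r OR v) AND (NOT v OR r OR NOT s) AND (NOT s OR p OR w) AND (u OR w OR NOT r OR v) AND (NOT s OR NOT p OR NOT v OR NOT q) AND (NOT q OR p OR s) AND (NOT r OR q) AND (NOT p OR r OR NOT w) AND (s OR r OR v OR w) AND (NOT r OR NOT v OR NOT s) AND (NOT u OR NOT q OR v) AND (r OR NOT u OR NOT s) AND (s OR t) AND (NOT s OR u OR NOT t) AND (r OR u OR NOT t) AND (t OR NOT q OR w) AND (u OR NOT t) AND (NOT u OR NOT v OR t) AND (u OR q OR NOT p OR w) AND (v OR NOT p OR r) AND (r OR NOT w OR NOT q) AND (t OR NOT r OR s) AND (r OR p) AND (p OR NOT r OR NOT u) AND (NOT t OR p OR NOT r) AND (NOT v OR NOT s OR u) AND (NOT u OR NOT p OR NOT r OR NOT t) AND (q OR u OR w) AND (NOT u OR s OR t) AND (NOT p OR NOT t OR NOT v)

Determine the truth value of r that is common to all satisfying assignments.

Suppose r = false.
(v) alone gives v = true.
(t) alone gives t = true.
(NOT s) alone gives s = false.
(u) alone gives u = true.
(p) alone gives p = true.
Now (NOT p) is unsatisfied and unit — conflict.
So every satisfying assignment has r = True.

True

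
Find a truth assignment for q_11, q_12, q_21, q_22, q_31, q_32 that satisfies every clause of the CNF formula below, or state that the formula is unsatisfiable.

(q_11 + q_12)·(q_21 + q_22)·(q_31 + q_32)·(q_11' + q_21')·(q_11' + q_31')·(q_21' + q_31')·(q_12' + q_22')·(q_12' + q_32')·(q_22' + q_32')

UNSATISFIABLE

Case q_11 = 1:
(q_21') alone gives q_21 = 0.
(q_22) alone gives q_22 = 1.
(q_31') alone gives q_31 = 0.
(q_32) alone gives q_32 = 1.
But (q_32') is also a unit clause — contradiction.
So q_11 must be the other value — set q_11 = 0.
(q_12) alone gives q_12 = 1.
(q_22') alone gives q_22 = 0.
(q_21) alone gives q_21 = 1.
(q_31') alone gives q_31 = 0.
(q_32) alone gives q_32 = 1.
But (q_32') is also a unit clause — contradiction.
Neither q_11 = 1 nor q_11 = 0 works.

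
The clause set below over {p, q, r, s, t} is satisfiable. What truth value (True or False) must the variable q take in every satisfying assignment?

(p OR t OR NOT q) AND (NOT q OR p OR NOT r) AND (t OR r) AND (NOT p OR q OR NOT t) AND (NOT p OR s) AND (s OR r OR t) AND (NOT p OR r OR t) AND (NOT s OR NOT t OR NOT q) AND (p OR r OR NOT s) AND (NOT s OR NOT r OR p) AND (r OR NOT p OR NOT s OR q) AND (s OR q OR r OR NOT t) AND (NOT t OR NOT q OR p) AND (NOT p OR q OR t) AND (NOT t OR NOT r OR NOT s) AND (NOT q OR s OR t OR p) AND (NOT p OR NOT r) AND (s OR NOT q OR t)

False

Suppose q = true.
Case p = true:
(s) alone gives s = true.
(NOT t) alone gives t = false.
(r) alone gives r = true.
But (NOT r) is also a unit clause — contradiction.
Backtrack on p: now try p = false.
(t) alone gives t = true.
But (NOT t) is also a unit clause — contradiction.
Both values of p lead to a conflict.
So every satisfying assignment has q = False.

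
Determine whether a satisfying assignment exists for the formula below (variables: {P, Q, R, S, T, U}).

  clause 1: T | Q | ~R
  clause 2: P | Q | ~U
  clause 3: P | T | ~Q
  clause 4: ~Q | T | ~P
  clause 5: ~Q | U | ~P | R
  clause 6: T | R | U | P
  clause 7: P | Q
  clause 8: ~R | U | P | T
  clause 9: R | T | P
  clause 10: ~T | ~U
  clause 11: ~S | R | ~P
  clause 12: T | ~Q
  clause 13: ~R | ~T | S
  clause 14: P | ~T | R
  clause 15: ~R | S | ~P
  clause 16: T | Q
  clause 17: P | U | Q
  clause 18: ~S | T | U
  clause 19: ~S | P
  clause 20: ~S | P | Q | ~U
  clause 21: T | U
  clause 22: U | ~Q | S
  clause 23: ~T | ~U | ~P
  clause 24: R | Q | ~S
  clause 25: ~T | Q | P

Yes, satisfiable

Suppose P = 1.
Suppose Q = 1.
The clause (T) is unit, so T = 1.
The clause (~U) is unit, so U = 0.
The clause (R) is unit, so R = 1.
The clause (S) is unit, so S = 1.
Every clause now holds.
A satisfying assignment: P ↦ 1, Q ↦ 1, R ↦ 1, S ↦ 1, T ↦ 1, U ↦ 0.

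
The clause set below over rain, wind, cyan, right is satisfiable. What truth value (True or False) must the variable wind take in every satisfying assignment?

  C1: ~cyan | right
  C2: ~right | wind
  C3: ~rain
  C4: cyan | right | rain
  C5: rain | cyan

True

Suppose wind = 0.
The clause (~right) is unit, so right = 0.
The clause (~cyan) is unit, so cyan = 0.
The clause (~rain) is unit, so rain = 0.
Now (rain) is unsatisfied and unit — conflict.
So every satisfying assignment has wind = True.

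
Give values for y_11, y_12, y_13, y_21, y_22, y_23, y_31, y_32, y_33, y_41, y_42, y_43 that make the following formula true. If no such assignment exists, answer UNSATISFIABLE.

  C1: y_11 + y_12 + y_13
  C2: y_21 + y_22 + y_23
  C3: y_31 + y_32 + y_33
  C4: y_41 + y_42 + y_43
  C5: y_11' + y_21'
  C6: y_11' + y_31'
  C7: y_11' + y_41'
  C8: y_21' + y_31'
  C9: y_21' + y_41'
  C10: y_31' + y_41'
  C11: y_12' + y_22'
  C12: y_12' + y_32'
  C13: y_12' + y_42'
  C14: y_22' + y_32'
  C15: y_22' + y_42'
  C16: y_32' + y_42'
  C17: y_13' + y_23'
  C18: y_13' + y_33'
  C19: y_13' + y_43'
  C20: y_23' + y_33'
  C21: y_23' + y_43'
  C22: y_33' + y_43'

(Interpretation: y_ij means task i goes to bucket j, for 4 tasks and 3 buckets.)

Suppose y_11 = 0.
Suppose y_12 = 1.
Unit clause (y_22') forces y_22 = 0.
Unit clause (y_32') forces y_32 = 0.
Unit clause (y_42') forces y_42 = 0.
Suppose y_21 = 1.
Unit clause (y_31') forces y_31 = 0.
Unit clause (y_33) forces y_33 = 1.
Unit clause (y_41') forces y_41 = 0.
Unit clause (y_43) forces y_43 = 1.
Now (y_43') is unsatisfied and unit — conflict.
So y_21 must be the other value — set y_21 = 0.
Unit clause (y_23) forces y_23 = 1.
Unit clause (y_13') forces y_13 = 0.
Unit clause (y_33') forces y_33 = 0.
Unit clause (y_31) forces y_31 = 1.
Unit clause (y_41') forces y_41 = 0.
Unit clause (y_43) forces y_43 = 1.
Now (y_43') is unsatisfied and unit — conflict.
Both values of y_21 lead to a conflict.
So y_12 must be the other value — set y_12 = 0.
Unit clause (y_13) forces y_13 = 1.
Unit clause (y_23') forces y_23 = 0.
Unit clause (y_33') forces y_33 = 0.
Unit clause (y_43') forces y_43 = 0.
Suppose y_21 = 1.
Unit clause (y_31') forces y_31 = 0.
Unit clause (y_32) forces y_32 = 1.
Unit clause (y_41') forces y_41 = 0.
Unit clause (y_42) forces y_42 = 1.
Now (y_42') is unsatisfied and unit — conflict.
So y_21 must be the other value — set y_21 = 0.
Unit clause (y_22) forces y_22 = 1.
Unit clause (y_32') forces y_32 = 0.
Unit clause (y_31) forces y_31 = 1.
Unit clause (y_41') forces y_41 = 0.
Unit clause (y_42) forces y_42 = 1.
Now (y_42') is unsatisfied and unit — conflict.
Both values of y_21 lead to a conflict.
Both values of y_12 lead to a conflict.
So y_11 must be the other value — set y_11 = 1.
Unit clause (y_21') forces y_21 = 0.
Unit clause (y_31') forces y_31 = 0.
Unit clause (y_41') forces y_41 = 0.
Suppose y_22 = 1.
Unit clause (y_12') forces y_12 = 0.
Unit clause (y_32') forces y_32 = 0.
Unit clause (y_33) forces y_33 = 1.
Unit clause (y_42') forces y_42 = 0.
Unit clause (y_43) forces y_43 = 1.
Now (y_43') is unsatisfied and unit — conflict.
So y_22 must be the other value — set y_22 = 0.
Unit clause (y_23) forces y_23 = 1.
Unit clause (y_13') forces y_13 = 0.
Unit clause (y_33') forces y_33 = 0.
Unit clause (y_32) forces y_32 = 1.
Unit clause (y_12') forces y_12 = 0.
Unit clause (y_42') forces y_42 = 0.
Unit clause (y_43) forces y_43 = 1.
Now (y_43') is unsatisfied and unit — conflict.
Both values of y_22 lead to a conflict.
Both values of y_11 lead to a conflict.

UNSATISFIABLE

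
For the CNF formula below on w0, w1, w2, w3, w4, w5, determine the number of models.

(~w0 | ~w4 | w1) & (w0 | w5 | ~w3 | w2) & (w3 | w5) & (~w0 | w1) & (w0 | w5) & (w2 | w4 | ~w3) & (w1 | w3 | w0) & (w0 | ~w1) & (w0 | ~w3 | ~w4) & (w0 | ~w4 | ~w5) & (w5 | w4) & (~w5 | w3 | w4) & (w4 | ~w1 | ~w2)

There are 2^6 = 64 truth assignments over (w0, w1, w2, w3, w4, w5).
Split on w1. With w1 = 1, the clauses containing w1 are satisfied and ~w1 drops from the rest; 6 of the 2^5 = 32 assignments to the other variables satisfy what remains.
With w1 = 0, by the same count on the reduced clause set, 1 assignment works.
(One model: w0=F, w1=F, w2=T, w3=T, w4=F, w5=T.)
Total: 6 + 1 = 7.

7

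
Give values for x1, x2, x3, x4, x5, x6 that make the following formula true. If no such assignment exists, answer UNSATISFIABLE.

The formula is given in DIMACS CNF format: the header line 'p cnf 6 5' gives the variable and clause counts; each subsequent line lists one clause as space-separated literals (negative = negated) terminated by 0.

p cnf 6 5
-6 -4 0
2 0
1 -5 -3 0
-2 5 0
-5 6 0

The clause (x2) is unit, so x2 = True.
The clause (x5) is unit, so x5 = True.
The clause (x6) is unit, so x6 = True.
The clause (¬x4) is unit, so x4 = False.
Branch on x1: set x1 = True.
Every clause is now satisfied; x3 is unconstrained.

x1 ↦ True; x2 ↦ True; x3 ↦ True; x4 ↦ False; x5 ↦ True; x6 ↦ True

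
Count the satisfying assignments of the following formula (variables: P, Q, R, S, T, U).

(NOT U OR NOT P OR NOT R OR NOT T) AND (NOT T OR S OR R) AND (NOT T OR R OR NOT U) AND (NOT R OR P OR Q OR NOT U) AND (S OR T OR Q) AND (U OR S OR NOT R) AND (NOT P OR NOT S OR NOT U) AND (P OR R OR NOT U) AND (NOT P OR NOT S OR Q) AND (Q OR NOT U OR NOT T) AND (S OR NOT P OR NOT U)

18

There are 2^6 = 64 truth assignments over (P, Q, R, S, T, U).
Split on U. With U = true, the clauses containing U are satisfied and NOT U drops from the rest; 4 of the 2^5 = 32 assignments to the other variables satisfy what remains.
With U = false, by the same count on the reduced clause set, 14 assignments work.
Total: 4 + 14 = 18.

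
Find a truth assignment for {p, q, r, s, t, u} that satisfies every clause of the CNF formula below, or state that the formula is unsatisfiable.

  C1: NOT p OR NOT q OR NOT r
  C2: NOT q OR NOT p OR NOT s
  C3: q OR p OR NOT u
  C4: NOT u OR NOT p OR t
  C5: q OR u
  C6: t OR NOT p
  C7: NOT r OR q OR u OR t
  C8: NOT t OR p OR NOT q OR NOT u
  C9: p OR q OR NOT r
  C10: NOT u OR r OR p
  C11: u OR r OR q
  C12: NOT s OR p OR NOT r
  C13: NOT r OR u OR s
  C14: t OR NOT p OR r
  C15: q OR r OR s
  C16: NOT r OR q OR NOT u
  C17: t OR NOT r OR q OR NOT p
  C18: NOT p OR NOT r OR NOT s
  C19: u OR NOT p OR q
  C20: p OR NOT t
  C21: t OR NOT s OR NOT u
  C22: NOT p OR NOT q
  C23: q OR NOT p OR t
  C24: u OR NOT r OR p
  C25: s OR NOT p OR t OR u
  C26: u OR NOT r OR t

Case q = true:
Unit clause (NOT p) forces p = false.
Unit clause (NOT t) forces t = false.
Case u = true:
Unit clause (r) forces r = true.
Unit clause (NOT s) forces s = false.
All clauses are satisfied.

p=false; q=true; r=true; s=false; t=false; u=true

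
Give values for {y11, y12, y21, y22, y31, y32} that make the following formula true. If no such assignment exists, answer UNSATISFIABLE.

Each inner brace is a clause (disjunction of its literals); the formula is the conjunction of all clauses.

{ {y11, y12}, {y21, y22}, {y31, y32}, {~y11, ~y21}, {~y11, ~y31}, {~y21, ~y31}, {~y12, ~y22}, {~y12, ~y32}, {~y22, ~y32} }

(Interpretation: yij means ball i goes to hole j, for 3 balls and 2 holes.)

Case y11 = 1:
The clause (~y21) is unit, so y21 = 0.
The clause (y22) is unit, so y22 = 1.
The clause (~y31) is unit, so y31 = 0.
The clause (y32) is unit, so y32 = 1.
But (~y32) is also a unit clause — contradiction.
Undo y11 and try y11 = 0.
The clause (y12) is unit, so y12 = 1.
The clause (~y22) is unit, so y22 = 0.
The clause (y21) is unit, so y21 = 1.
The clause (~y31) is unit, so y31 = 0.
The clause (y32) is unit, so y32 = 1.
But (~y32) is also a unit clause — contradiction.
Either choice for y11 ends in contradiction.

UNSATISFIABLE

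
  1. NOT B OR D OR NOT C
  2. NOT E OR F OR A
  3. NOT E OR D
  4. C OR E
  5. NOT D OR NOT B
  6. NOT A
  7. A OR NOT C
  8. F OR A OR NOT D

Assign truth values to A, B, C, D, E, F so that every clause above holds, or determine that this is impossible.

(NOT A) alone gives A = false.
(NOT C) alone gives C = false.
(E) alone gives E = true.
(F) alone gives F = true.
(D) alone gives D = true.
(NOT B) alone gives B = false.
All clauses are satisfied.

A=false, B=false, C=false, D=true, E=true, F=true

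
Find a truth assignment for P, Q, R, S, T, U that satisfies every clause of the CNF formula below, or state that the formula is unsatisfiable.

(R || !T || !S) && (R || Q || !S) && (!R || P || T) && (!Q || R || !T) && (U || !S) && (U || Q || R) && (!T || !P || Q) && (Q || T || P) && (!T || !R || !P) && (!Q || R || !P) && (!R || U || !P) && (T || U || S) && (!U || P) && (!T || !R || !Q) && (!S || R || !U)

Branch on U: set U = false.
From the singleton clause (!S), S = false.
From the singleton clause (T), T = true.
Branch on Q: set Q = false.
From the singleton clause (R), R = true.
From the singleton clause (!P), P = false.
All clauses are satisfied.

P=false, Q=false, R=true, S=false, T=true, U=false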